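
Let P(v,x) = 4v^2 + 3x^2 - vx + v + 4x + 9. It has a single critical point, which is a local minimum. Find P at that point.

∂P/∂v = 8v - x + 1 = 0 and ∂P/∂x = -v + 6x + 4 = 0, so (v, x) = (-10/47, -33/47).
The Hessian has P_{vv} = 8, P_{xx} = 6, P_{vx} = -1, giving D = 47 > 0 with P_{vv} > 0, so the point is a local minimum.
P(-10/47, -33/47) = 352/47.

352/47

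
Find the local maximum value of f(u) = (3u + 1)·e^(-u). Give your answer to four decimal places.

Differentiating with the product rule gives f'(u) = (-3u + 2)·e^(-u). Since e^(-u) > 0, the only critical point is u = 2/3.
f''(2/3) has the same sign as -3 < 0, so this is a local maximum.
f(2/3) = (3)·e^(-2/3) ≈ 1.5403.

1.5403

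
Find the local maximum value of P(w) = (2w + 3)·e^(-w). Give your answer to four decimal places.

Differentiating with the product rule gives P'(w) = (-2w - 1)·e^(-w). Since e^(-w) > 0, the only critical point is w = -1/2.
P''(-1/2) has the same sign as -2 < 0, so this is a local maximum.
P(-1/2) = (2)·e^(1/2) ≈ 3.2974.

3.2974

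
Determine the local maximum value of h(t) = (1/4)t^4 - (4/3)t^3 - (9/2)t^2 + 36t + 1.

h'(t) = t^3 - 4t^2 - 9t + 36. Setting h'(t) = 0 gives t ∈ {-3, 3, 4}.
Second-derivative test with h''(t) = 3t^2 - 8t - 9: h''(-3) = 42 > 0 ⇒ local minimum; h''(3) = -6 < 0 ⇒ local maximum; h''(4) = 7 > 0 ⇒ local minimum.
Thus h has its local maximum at t = 3, with value 211/4.

211/4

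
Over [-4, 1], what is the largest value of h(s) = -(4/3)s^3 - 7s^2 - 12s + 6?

82/3

Differentiating, h'(s) = -4s^2 - 14s - 12; which vanishes at s = -2 and s = -3/2.
Evaluating at the critical points and endpoints: h(-4) = 82/3, h(-2) = 38/3, h(-3/2) = 51/4, h(1) = -43/3.
Hence the absolute maximum is 82/3 at s = -4.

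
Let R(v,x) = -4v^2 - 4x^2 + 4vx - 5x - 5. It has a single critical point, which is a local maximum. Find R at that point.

-35/12

∂R/∂v = -8v + 4x = 0 and ∂R/∂x = 4v - 8x - 5 = 0, so (v, x) = (-5/12, -5/6).
The Hessian has R_{vv} = -8, R_{xx} = -8, R_{vx} = 4, giving D = 48 > 0 with R_{vv} < 0, so the point is a local maximum.
R(-5/12, -5/6) = -35/12.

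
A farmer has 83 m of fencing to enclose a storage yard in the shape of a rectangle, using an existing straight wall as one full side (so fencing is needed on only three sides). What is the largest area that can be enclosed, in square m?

Let the sides perpendicular to the wall have length x and the parallel side y, so 2x + y = 83 and the area is A = xy = x(83 − 2x).
A'(x) = 83 − 4x = 0 gives x = 83/4, and A''(x) = −4 < 0 confirms a maximum.
Then y = 83 − 2·83/4 = 83/2 and A = 6889/8.

6889/8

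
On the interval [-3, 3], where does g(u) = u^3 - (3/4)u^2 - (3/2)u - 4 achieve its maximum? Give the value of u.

3

g'(u) = 3u^2 - (3/2)u - 3/2, which vanishes at u = -1/2 and u = 1.
Candidates: g(-3) = -133/4,  g(-1/2) = -57/16,  g(1) = -21/4,  g(3) = 47/4.
Hence the absolute maximum is 47/4 at u = 3.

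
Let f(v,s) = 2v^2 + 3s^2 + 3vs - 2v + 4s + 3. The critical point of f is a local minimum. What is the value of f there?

∂f/∂v = 4v + 3s - 2 = 0 and ∂f/∂s = 3v + 6s + 4 = 0, so (v, s) = (8/5, -22/15).
The Hessian has f_{vv} = 4, f_{ss} = 6, f_{vs} = 3, giving D = 15 > 0 with f_{vv} > 0, so the point is a local minimum.
f(8/5, -22/15) = -23/15.

-23/15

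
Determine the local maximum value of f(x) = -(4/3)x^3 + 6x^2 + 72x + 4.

f'(x) = -4x^2 + 12x + 72 = 0 at x = -3, 6.
Since f''(x) = -8x + 12, we get f''(-3) = 36 > 0 ⇒ local minimum; f''(6) = -36 < 0 ⇒ local maximum.
The local maximum is f(6) = 364.

364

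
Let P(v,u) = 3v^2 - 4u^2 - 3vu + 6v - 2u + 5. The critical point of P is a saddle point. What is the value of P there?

39/19

∂P/∂v = 6v - 3u + 6 = 0 and ∂P/∂u = -3v - 8u - 2 = 0, so (v, u) = (-18/19, 2/19).
The Hessian has P_{vv} = 6, P_{uu} = -8, P_{vu} = -3, giving D = -57 < 0, so the point is a saddle point.
P(-18/19, 2/19) = 39/19.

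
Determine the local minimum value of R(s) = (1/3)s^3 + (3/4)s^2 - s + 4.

R'(s) = s^2 + (3/2)s - 1. Setting R'(s) = 0 gives s ∈ {-2, 1/2}.
Second-derivative test with R''(s) = 2s + 3/2: R''(-2) = -5/2 < 0 ⇒ local maximum; R''(1/2) = 5/2 > 0 ⇒ local minimum.
So the local minimum value is R(1/2) = 179/48.

179/48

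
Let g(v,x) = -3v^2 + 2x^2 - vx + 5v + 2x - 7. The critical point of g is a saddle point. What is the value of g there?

-127/25

∂g/∂v = -6v - x + 5 = 0 and ∂g/∂x = -v + 4x + 2 = 0, so (v, x) = (22/25, -7/25).
The Hessian has g_{vv} = -6, g_{xx} = 4, g_{vx} = -1, giving D = -25 < 0, so the point is a saddle point.
g(22/25, -7/25) = -127/25.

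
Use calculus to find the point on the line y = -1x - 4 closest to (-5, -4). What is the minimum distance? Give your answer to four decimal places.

3.5355

Minimize D(x)^2 = (x + 5)^2 + (-x)^2.
d/dx[D^2] = 2(x + 5) + 2·(-1)·(-x) = 0 ⇒ x = -5/2.
Then y = -3/2 and the distance is √(25/2) ≈ 3.5355.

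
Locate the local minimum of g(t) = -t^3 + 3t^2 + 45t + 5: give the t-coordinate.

g'(t) = -3t^2 + 6t + 45 = 0 at t = -3, 5.
Since g''(t) = -6t + 6, we get g''(-3) = 24 > 0 ⇒ local minimum; g''(5) = -24 < 0 ⇒ local maximum.
So the local minimum value is g(-3) = -76.

-3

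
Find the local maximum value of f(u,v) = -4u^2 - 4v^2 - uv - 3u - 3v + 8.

∂f/∂u = -8u - v - 3 = 0 and ∂f/∂v = -u - 8v - 3 = 0, so (u, v) = (-1/3, -1/3).
The Hessian has f_{uu} = -8, f_{vv} = -8, f_{uv} = -1, giving D = 63 > 0 with f_{uu} < 0, so the point is a local maximum.
f(-1/3, -1/3) = 9.

9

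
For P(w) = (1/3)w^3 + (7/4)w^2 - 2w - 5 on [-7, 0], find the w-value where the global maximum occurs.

-4

The derivative is w^2 + (7/2)w - 2, whose only zero in [-7, 0] is w = -4.
Candidates: P(-7) = -235/12, P(-4) = 29/3, P(0) = -5.
Hence the absolute maximum is 29/3 at w = -4.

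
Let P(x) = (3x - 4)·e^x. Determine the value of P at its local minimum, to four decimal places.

By the product rule, P'(x) = (3x - 1)·e^x. Since e^x > 0, the only critical point is x = 1/3.
P''(1/3) has the same sign as 3 > 0, so this is a local minimum.
P(1/3) = (-3)·e^(1/3) ≈ -4.1868.

-4.1868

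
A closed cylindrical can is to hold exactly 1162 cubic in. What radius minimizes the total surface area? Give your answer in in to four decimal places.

5.6974

With radius r and height h, πr²h = 1162 so h = 1162/(πr²), and S(r) = 2πr² + 2πrh = 2πr² + 2·1162/r.
S'(r) = 4πr − 2·1162/r² = 0 ⇒ r³ = 1162/(2π), so r ≈ 5.6974 and h = 2r ≈ 11.3948.
S''(r) = 4π + 4·1162/r³ > 0, so this is the minimum; S ≈ 611.8599.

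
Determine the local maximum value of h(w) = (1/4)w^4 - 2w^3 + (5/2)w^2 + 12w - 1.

h'(w) = w^3 - 6w^2 + 5w + 12 = 0 at w = -1, 3, 4.
Second-derivative test with h''(w) = 3w^2 - 12w + 5: h''(-1) = 20 > 0 ⇒ local minimum; h''(3) = -4 < 0 ⇒ local maximum; h''(4) = 5 > 0 ⇒ local minimum.
The local maximum is h(3) = 95/4.

95/4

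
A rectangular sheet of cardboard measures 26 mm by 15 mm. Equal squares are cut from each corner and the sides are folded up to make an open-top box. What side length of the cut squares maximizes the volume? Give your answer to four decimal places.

With cut size x, the volume is V(x) = x(26 − 2x)(15 − 2x) for 0 < x < 7.5.
V'(x) = 12x^2 − 164x + 390. Setting V'(x) = 0 gives x ≈ 3.0658 (the root in (0, 7.5)).
V''(x) = 24x − 164 is negative there, so this is the maximum; V ≈ 540.1968.

3.0658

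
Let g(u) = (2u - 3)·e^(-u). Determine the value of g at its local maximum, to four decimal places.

0.1642

Differentiating with the product rule gives g'(u) = (-2u + 5)·e^(-u). Since e^(-u) > 0, the only critical point is u = 5/2.
g''(5/2) has the same sign as -2 < 0, so this is a local maximum.
g(5/2) = (2)·e^(-5/2) ≈ 0.1642.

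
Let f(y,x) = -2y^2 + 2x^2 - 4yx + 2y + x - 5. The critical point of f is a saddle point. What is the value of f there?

-73/16

∂f/∂y = -4y - 4x + 2 = 0 and ∂f/∂x = -4y + 4x + 1 = 0, so (y, x) = (3/8, 1/8).
The Hessian has f_{yy} = -4, f_{xx} = 4, f_{yx} = -4, giving D = -32 < 0, so the point is a saddle point.
f(3/8, 1/8) = -73/16.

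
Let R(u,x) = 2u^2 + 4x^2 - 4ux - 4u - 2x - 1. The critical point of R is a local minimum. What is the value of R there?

-15/2

∂R/∂u = 4u - 4x - 4 = 0 and ∂R/∂x = -4u + 8x - 2 = 0, so (u, x) = (5/2, 3/2).
The Hessian has R_{uu} = 4, R_{xx} = 8, R_{ux} = -4, giving D = 16 > 0 with R_{uu} > 0, so the point is a local minimum.
R(5/2, 3/2) = -15/2.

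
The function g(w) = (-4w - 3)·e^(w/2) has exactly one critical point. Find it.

-11/4

By the product rule, g'(w) = (-2w - 11/2)·e^(w/2). Since e^(w/2) > 0, the only critical point is w = -11/4.
g''(-11/4) has the same sign as -2 < 0, so this is a local maximum.
g(-11/4) = (8)·e^(-11/8) ≈ 2.0227.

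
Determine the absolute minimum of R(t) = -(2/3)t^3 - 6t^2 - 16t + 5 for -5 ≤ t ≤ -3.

Differentiating, R'(t) = -2t^2 - 12t - 16; whose only zero in [-5, -3] is t = -4.
Candidates: R(-5) = 55/3,  R(-4) = 47/3,  R(-3) = 17.
So the minimum is R(-4) = 47/3.

47/3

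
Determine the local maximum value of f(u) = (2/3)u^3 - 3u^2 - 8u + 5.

28/3

f'(u) = 2u^2 - 6u - 8 = 0 at u = -1, 4.
Since f''(u) = 4u - 6, we get f''(-1) = -10 < 0 ⇒ local maximum; f''(4) = 10 > 0 ⇒ local minimum.
So the local maximum value is f(-1) = 28/3.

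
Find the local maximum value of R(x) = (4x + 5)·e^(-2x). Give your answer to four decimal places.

R'(x) = 4·e^(-2x) + (4x + 5)·(-2)·e^(-2x) = (-8x - 6)·e^(-2x). Since e^(-2x) > 0, the only critical point is x = -3/4.
R''(-3/4) has the same sign as -8 < 0, so this is a local maximum.
R(-3/4) = (2)·e^(3/2) ≈ 8.9634.

8.9634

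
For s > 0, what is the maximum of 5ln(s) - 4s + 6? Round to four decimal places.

2.1157

f'(s) = 5/s − 4 = 0 gives s = 5/4.
f''(s) = -5/s², which is negative for s > 0, so this is a local maximum.
f(5/4) = 5·ln(5/4) - 5 + 6 ≈ 2.1157.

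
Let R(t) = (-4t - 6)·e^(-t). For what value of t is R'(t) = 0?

By the product rule, R'(t) = (4t + 2)·e^(-t). Since e^(-t) > 0, the only critical point is t = -1/2.
R''(-1/2) has the same sign as 4 > 0, so this is a local minimum.
R(-1/2) = (-4)·e^(1/2) ≈ -6.5949.

-1/2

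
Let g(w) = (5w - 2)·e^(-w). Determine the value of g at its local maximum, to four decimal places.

1.2330

g'(w) = 5·e^(-w) + (5w - 2)·(-1)·e^(-w) = (-5w + 7)·e^(-w). Since e^(-w) > 0, the only critical point is w = 7/5.
g''(7/5) has the same sign as -5 < 0, so this is a local maximum.
g(7/5) = (5)·e^(-7/5) ≈ 1.2330.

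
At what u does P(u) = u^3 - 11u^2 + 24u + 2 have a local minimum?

P'(u) = 3u^2 - 22u + 24. Setting P'(u) = 0 gives u ∈ {4/3, 6}.
Second-derivative test with P''(u) = 6u - 22: P''(4/3) = -14 < 0 ⇒ local maximum; P''(6) = 14 > 0 ⇒ local minimum.
Thus P has its local minimum at u = 6, with value -34.

6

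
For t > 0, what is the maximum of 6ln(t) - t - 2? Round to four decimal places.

2.7506

g'(t) = 6/t − 1 = 0 gives t = 6.
g''(t) = -6/t², which is negative for t > 0, so this is a local maximum.
g(6) = 6·ln(6) - 6 - 2 ≈ 2.7506.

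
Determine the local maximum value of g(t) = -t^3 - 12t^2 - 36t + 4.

g'(t) = -3t^2 - 24t - 36 = 0 at t = -6, -2.
g''(t) = -6t - 24. g''(-6) = 12 > 0 ⇒ local minimum; g''(-2) = -12 < 0 ⇒ local maximum.
So the local maximum value is g(-2) = 36.

36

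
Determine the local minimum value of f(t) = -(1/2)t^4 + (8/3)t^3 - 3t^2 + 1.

Critical points: f'(t) = -2t^3 + 8t^2 - 6t vanishes at t = 0, 1, 3.
Second-derivative test with f''(t) = -6t^2 + 16t - 6: f''(0) = -6 < 0 ⇒ local maximum; f''(1) = 4 > 0 ⇒ local minimum; f''(3) = -12 < 0 ⇒ local maximum.
The local minimum is f(1) = 1/6.

1/6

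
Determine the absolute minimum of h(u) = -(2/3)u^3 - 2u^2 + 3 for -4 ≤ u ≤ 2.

h'(u) = -2u^2 - 4u, which vanishes at u = -2 and u = 0.
Evaluating at the critical points and endpoints: h(-4) = 41/3, h(-2) = 1/3, h(0) = 3, h(2) = -31/3.
Hence the absolute minimum is -31/3 at u = 2.

-31/3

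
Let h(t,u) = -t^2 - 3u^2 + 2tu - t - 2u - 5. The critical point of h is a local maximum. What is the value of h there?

∂h/∂t = -2t + 2u - 1 = 0 and ∂h/∂u = 2t - 6u - 2 = 0, so (t, u) = (-5/4, -3/4).
The Hessian has h_{tt} = -2, h_{uu} = -6, h_{tu} = 2, giving D = 8 > 0 with h_{tt} < 0, so the point is a local maximum.
h(-5/4, -3/4) = -29/8.

-29/8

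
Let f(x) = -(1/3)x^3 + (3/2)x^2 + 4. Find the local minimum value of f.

f'(x) = -x^2 + 3x = 0 at x = 0, 3.
f''(x) = -2x + 3. f''(0) = 3 > 0 ⇒ local minimum; f''(3) = -3 < 0 ⇒ local maximum.
The local minimum is f(0) = 4.

4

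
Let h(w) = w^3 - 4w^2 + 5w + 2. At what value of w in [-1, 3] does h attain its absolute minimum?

The derivative is 3w^2 - 8w + 5, which vanishes at w = 1 and w = 5/3.
Candidates: h(-1) = -8; h(1) = 4; h(5/3) = 104/27; h(3) = 8.
The minimum over the interval is -8, attained at w = -1.

-1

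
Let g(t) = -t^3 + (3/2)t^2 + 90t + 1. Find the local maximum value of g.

g'(t) = -3t^2 + 3t + 90 = 0 at t = -5, 6.
g''(t) = -6t + 3. g''(-5) = 33 > 0 ⇒ local minimum; g''(6) = -33 < 0 ⇒ local maximum.
So the local maximum value is g(6) = 379.

379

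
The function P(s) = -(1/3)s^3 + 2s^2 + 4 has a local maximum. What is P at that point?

P'(s) = -s^2 + 4s = 0 at s = 0, 4.
Second-derivative test with P''(s) = -2s + 4: P''(0) = 4 > 0 ⇒ local minimum; P''(4) = -4 < 0 ⇒ local maximum.
Thus P has its local maximum at s = 4, with value 44/3.

44/3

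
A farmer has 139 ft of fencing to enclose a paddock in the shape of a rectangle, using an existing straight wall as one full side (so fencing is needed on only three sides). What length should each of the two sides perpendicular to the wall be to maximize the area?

139/4

Let the sides perpendicular to the wall have length x and the parallel side y, so 2x + y = 139 and the area is A = xy = x(139 − 2x).
A'(x) = 139 − 4x = 0 gives x = 139/4, and A''(x) = −4 < 0 confirms a maximum.
Then y = 139 − 2·139/4 = 139/2 and A = 19321/8.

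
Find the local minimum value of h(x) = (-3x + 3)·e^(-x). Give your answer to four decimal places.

By the product rule, h'(x) = (3x - 6)·e^(-x). Since e^(-x) > 0, the only critical point is x = 2.
h''(2) has the same sign as 3 > 0, so this is a local minimum.
h(2) = (-3)·e^(-2) ≈ -0.4060.

-0.4060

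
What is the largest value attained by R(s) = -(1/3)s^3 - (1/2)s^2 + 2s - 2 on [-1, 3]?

-5/6

R'(s) = -s^2 - s + 2, whose only zero in [-1, 3] is s = 1.
Compare values at every candidate in [-1, 3]: R(-1) = -25/6,  R(1) = -5/6,  R(3) = -19/2.
Hence the absolute maximum is -5/6 at s = 1.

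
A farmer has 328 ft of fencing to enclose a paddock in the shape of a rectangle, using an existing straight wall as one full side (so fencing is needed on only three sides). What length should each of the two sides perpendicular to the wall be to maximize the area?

82

Let the sides perpendicular to the wall have length x and the parallel side y, so 2x + y = 328 and the area is A = xy = x(328 − 2x).
A'(x) = 328 − 4x = 0 gives x = 82, and A''(x) = −4 < 0 confirms a maximum.
Then y = 328 − 2·82 = 164 and A = 13448.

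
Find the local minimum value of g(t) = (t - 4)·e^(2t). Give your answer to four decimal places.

-548.3166

By the product rule, g'(t) = (2t - 7)·e^(2t). Since e^(2t) > 0, the only critical point is t = 7/2.
g''(7/2) has the same sign as 2 > 0, so this is a local minimum.
g(7/2) = (-1/2)·e^(7) ≈ -548.3166.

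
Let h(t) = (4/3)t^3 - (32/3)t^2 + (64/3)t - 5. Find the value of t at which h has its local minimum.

4

h'(t) = 4t^2 - (64/3)t + 64/3 = 0 at t = 4/3, 4.
Second-derivative test with h''(t) = 8t - 64/3: h''(4/3) = -32/3 < 0 ⇒ local maximum; h''(4) = 32/3 > 0 ⇒ local minimum.
So the local minimum value is h(4) = -5.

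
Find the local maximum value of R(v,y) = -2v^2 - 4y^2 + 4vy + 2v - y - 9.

∂R/∂v = -4v + 4y + 2 = 0 and ∂R/∂y = 4v - 8y - 1 = 0, so (v, y) = (3/4, 1/4).
The Hessian has R_{vv} = -4, R_{yy} = -8, R_{vy} = 4, giving D = 16 > 0 with R_{vv} < 0, so the point is a local maximum.
R(3/4, 1/4) = -67/8.

-67/8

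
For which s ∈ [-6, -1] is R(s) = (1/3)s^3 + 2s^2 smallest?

Differentiating, R'(s) = s^2 + 4s; whose only zero in [-6, -1] is s = -4.
Candidates: R(-6) = 0; R(-4) = 32/3; R(-1) = 5/3.
The minimum over the interval is 0, attained at s = -6.

-6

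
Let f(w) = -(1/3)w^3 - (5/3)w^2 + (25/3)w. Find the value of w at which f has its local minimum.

f'(w) = -w^2 - (10/3)w + 25/3. Setting f'(w) = 0 gives w ∈ {-5, 5/3}.
Second-derivative test with f''(w) = -2w - 10/3: f''(-5) = 20/3 > 0 ⇒ local minimum; f''(5/3) = -20/3 < 0 ⇒ local maximum.
Thus f has its local minimum at w = -5, with value -125/3.

-5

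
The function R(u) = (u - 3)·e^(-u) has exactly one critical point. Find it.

4

Differentiating with the product rule gives R'(u) = (-u + 4)·e^(-u). Since e^(-u) > 0, the only critical point is u = 4.
R''(4) has the same sign as -1 < 0, so this is a local maximum.
R(4) = (1)·e^(-4) ≈ 0.0183.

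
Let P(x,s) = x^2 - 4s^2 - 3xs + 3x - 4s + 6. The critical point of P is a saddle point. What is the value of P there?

∂P/∂x = 2x - 3s + 3 = 0 and ∂P/∂s = -3x - 8s - 4 = 0, so (x, s) = (-36/25, 1/25).
The Hessian has P_{xx} = 2, P_{ss} = -8, P_{xs} = -3, giving D = -25 < 0, so the point is a saddle point.
P(-36/25, 1/25) = 94/25.

94/25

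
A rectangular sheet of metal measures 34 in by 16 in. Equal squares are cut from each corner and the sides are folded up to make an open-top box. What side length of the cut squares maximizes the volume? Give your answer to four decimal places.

3.4230

With cut size x, the volume is V(x) = x(34 − 2x)(16 − 2x) for 0 < x < 8.
V'(x) = 12x^2 − 200x + 544. Setting V'(x) = 0 gives x ≈ 3.4230 (the root in (0, 8)).
V''(x) = 24x − 200 is negative there, so this is the maximum; V ≈ 850.8473.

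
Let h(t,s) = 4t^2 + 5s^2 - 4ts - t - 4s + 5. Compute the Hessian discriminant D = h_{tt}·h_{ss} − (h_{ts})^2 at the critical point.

64

∂h/∂t = 8t - 4s - 1 = 0 and ∂h/∂s = -4t + 10s - 4 = 0, so (t, s) = (13/32, 9/16).
The Hessian has h_{tt} = 8, h_{ss} = 10, h_{ts} = -4, giving D = 64 > 0 with h_{tt} > 0, so the point is a local minimum.
D = (8)·(10) − (-4)^2 = 64.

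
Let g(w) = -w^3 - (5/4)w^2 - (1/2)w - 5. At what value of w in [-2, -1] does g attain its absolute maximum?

-2

Differentiating, g'(w) = -3w^2 - (5/2)w - 1/2; which has no zeros in [-2, -1].
Compare values at every candidate in [-2, -1]: g(-2) = -1; g(-1) = -19/4.
The maximum over the interval is -1, attained at w = -2.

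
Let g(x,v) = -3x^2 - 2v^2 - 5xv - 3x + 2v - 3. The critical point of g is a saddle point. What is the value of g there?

-63

∂g/∂x = -6x - 5v - 3 = 0 and ∂g/∂v = -5x - 4v + 2 = 0, so (x, v) = (22, -27).
The Hessian has g_{xx} = -6, g_{vv} = -4, g_{xv} = -5, giving D = -1 < 0, so the point is a saddle point.
g(22, -27) = -63.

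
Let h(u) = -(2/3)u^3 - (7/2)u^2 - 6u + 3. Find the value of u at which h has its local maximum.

h'(u) = -2u^2 - 7u - 6 = 0 at u = -2, -3/2.
h''(u) = -4u - 7. h''(-2) = 1 > 0 ⇒ local minimum; h''(-3/2) = -1 < 0 ⇒ local maximum.
So the local maximum value is h(-3/2) = 51/8.

-3/2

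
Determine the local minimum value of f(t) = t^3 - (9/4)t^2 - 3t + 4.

-3

f'(t) = 3t^2 - (9/2)t - 3. Setting f'(t) = 0 gives t ∈ {-1/2, 2}.
Second-derivative test with f''(t) = 6t - 9/2: f''(-1/2) = -15/2 < 0 ⇒ local maximum; f''(2) = 15/2 > 0 ⇒ local minimum.
So the local minimum value is f(2) = -3.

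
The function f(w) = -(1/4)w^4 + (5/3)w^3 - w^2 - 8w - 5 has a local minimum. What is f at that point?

-47/3

f'(w) = -w^3 + 5w^2 - 2w - 8. Setting f'(w) = 0 gives w ∈ {-1, 2, 4}.
f''(w) = -3w^2 + 10w - 2. f''(-1) = -15 < 0 ⇒ local maximum; f''(2) = 6 > 0 ⇒ local minimum; f''(4) = -10 < 0 ⇒ local maximum.
So the local minimum value is f(2) = -47/3.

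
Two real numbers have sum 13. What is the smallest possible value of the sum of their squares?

With a + b = 13, a^2 + b^2 = a^2 + (13 − a)^2.
The derivative 2a − 2(13 − a) = 4a − 26 vanishes at a = 13/2; second derivative 4 > 0, a minimum.
The minimum is 2·(13/2)^2 = 169/2.

169/2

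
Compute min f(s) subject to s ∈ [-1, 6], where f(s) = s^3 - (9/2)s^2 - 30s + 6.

Differentiating, f'(s) = 3s^2 - 9s - 30; whose only zero in [-1, 6] is s = 5.
Compare values at every candidate in [-1, 6]: f(-1) = 61/2,  f(5) = -263/2,  f(6) = -120.
So the minimum is f(5) = -263/2.

-263/2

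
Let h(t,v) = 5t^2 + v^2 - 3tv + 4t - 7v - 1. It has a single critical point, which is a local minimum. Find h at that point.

∂h/∂t = 10t - 3v + 4 = 0 and ∂h/∂v = -3t + 2v - 7 = 0, so (t, v) = (13/11, 58/11).
The Hessian has h_{tt} = 10, h_{vv} = 2, h_{tv} = -3, giving D = 11 > 0 with h_{tt} > 0, so the point is a local minimum.
h(13/11, 58/11) = -188/11.

-188/11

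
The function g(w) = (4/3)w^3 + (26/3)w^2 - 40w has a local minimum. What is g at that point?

-2950/81

Critical points: g'(w) = 4w^2 + (52/3)w - 40 vanishes at w = -6, 5/3.
Second-derivative test with g''(w) = 8w + 52/3: g''(-6) = -92/3 < 0 ⇒ local maximum; g''(5/3) = 92/3 > 0 ⇒ local minimum.
So the local minimum value is g(5/3) = -2950/81.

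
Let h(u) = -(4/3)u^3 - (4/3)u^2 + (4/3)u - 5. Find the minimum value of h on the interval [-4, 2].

The derivative is -4u^2 - (8/3)u + 4/3, which vanishes at u = -1 and u = 1/3.
Compare values at every candidate in [-4, 2]: h(-4) = 161/3; h(-1) = -19/3; h(1/3) = -385/81; h(2) = -55/3.
So the minimum is h(2) = -55/3.

-55/3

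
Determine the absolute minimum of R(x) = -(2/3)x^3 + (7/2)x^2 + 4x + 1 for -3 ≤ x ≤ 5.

-1/24

The derivative is -2x^2 + 7x + 4, which vanishes at x = -1/2 and x = 4.
Candidates: R(-3) = 77/2, R(-1/2) = -1/24, R(4) = 91/3, R(5) = 151/6.
So the minimum is R(-1/2) = -1/24.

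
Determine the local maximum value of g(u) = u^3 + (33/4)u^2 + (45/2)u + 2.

g'(u) = 3u^2 + (33/2)u + 45/2. Setting g'(u) = 0 gives u ∈ {-3, -5/2}.
Second-derivative test with g''(u) = 6u + 33/2: g''(-3) = -3/2 < 0 ⇒ local maximum; g''(-5/2) = 3/2 > 0 ⇒ local minimum.
The local maximum is g(-3) = -73/4.

-73/4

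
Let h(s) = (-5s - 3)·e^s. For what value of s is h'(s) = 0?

By the product rule, h'(s) = (-5s - 8)·e^s. Since e^s > 0, the only critical point is s = -8/5.
h''(-8/5) has the same sign as -5 < 0, so this is a local maximum.
h(-8/5) = (5)·e^(-8/5) ≈ 1.0095.

-8/5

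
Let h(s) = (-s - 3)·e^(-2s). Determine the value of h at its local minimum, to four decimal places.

-74.2066

Differentiating with the product rule gives h'(s) = (2s + 5)·e^(-2s). Since e^(-2s) > 0, the only critical point is s = -5/2.
h''(-5/2) has the same sign as 2 > 0, so this is a local minimum.
h(-5/2) = (-1/2)·e^(5) ≈ -74.2066.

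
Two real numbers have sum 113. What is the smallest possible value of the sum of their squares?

With a + b = 113, a^2 + b^2 = a^2 + (113 − a)^2.
The derivative 2a − 2(113 − a) = 4a − 226 vanishes at a = 113/2; second derivative 4 > 0, a minimum.
The minimum is 2·(113/2)^2 = 12769/2.

12769/2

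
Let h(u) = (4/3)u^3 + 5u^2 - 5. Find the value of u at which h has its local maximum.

-5/2

h'(u) = 4u^2 + 10u. Setting h'(u) = 0 gives u ∈ {-5/2, 0}.
h''(u) = 8u + 10. h''(-5/2) = -10 < 0 ⇒ local maximum; h''(0) = 10 > 0 ⇒ local minimum.
So the local maximum value is h(-5/2) = 65/12.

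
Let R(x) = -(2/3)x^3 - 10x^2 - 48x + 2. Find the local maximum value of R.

230/3

Critical points: R'(x) = -2x^2 - 20x - 48 vanishes at x = -6, -4.
Since R''(x) = -4x - 20, we get R''(-6) = 4 > 0 ⇒ local minimum; R''(-4) = -4 < 0 ⇒ local maximum.
So the local maximum value is R(-4) = 230/3.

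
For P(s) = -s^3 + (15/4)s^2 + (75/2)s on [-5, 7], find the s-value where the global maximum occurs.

P'(s) = -3s^2 + (15/2)s + 75/2, which vanishes at s = -5/2 and s = 5.
Candidates: P(-5) = 125/4,  P(-5/2) = -875/16,  P(5) = 625/4,  P(7) = 413/4.
Hence the absolute maximum is 625/4 at s = 5.

5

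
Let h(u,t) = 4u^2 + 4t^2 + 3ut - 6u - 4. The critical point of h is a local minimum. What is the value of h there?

-364/55

∂h/∂u = 8u + 3t - 6 = 0 and ∂h/∂t = 3u + 8t = 0, so (u, t) = (48/55, -18/55).
The Hessian has h_{uu} = 8, h_{tt} = 8, h_{ut} = 3, giving D = 55 > 0 with h_{uu} > 0, so the point is a local minimum.
h(48/55, -18/55) = -364/55.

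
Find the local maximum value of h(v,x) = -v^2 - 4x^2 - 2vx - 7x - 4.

∂h/∂v = -2v - 2x = 0 and ∂h/∂x = -2v - 8x - 7 = 0, so (v, x) = (7/6, -7/6).
The Hessian has h_{vv} = -2, h_{xx} = -8, h_{vx} = -2, giving D = 12 > 0 with h_{vv} < 0, so the point is a local maximum.
h(7/6, -7/6) = 1/12.

1/12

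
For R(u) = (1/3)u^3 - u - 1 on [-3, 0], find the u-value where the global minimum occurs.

Differentiating, R'(u) = u^2 - 1; whose only zero in [-3, 0] is u = -1.
Compare values at every candidate in [-3, 0]: R(-3) = -7; R(-1) = -1/3; R(0) = -1.
So the minimum is R(-3) = -7.

-3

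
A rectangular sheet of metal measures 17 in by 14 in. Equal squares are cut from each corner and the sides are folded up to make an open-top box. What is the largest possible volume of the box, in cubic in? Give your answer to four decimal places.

With cut size x, the volume is V(x) = x(17 − 2x)(14 − 2x) for 0 < x < 7.
V'(x) = 12x^2 − 124x + 238. Setting V'(x) = 0 gives x ≈ 2.5473 (the root in (0, 7)).
V''(x) = 24x − 124 is negative there, so this is the maximum; V ≈ 270.0707.

270.0707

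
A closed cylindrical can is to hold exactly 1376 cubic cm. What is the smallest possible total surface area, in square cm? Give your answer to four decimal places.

With radius r and height h, πr²h = 1376 so h = 1376/(πr²), and S(r) = 2πr² + 2πrh = 2πr² + 2·1376/r.
S'(r) = 4πr − 2·1376/r² = 0 ⇒ r³ = 1376/(2π), so r ≈ 6.0276 and h = 2r ≈ 12.0552.
S''(r) = 4π + 4·1376/r³ > 0, so this is the minimum; S ≈ 684.8469.

684.8469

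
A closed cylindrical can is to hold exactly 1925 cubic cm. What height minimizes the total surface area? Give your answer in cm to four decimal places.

With radius r and height h, πr²h = 1925 so h = 1925/(πr²), and S(r) = 2πr² + 2πrh = 2πr² + 2·1925/r.
S'(r) = 4πr − 2·1925/r² = 0 ⇒ r³ = 1925/(2π), so r ≈ 6.7414 and h = 2r ≈ 13.4828.
S''(r) = 4π + 4·1925/r³ > 0, so this is the minimum; S ≈ 856.6466.

13.4828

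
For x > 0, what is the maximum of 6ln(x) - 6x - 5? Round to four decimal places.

P'(x) = 6/x − 6 = 0 gives x = 1.
P''(x) = -6/x², which is negative for x > 0, so this is a local maximum.
P(1) = 6·ln(1) - 6 - 5 ≈ -11.0000.

-11.0000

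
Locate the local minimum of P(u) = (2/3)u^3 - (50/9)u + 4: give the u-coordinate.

5/3

P'(u) = 2u^2 - 50/9 = 0 at u = -5/3, 5/3.
Second-derivative test with P''(u) = 4u: P''(-5/3) = -20/3 < 0 ⇒ local maximum; P''(5/3) = 20/3 > 0 ⇒ local minimum.
Thus P has its local minimum at u = 5/3, with value -176/81.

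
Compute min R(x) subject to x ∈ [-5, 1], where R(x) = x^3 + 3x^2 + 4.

-46

Differentiating, R'(x) = 3x^2 + 6x; which vanishes at x = -2 and x = 0.
Candidates: R(-5) = -46; R(-2) = 8; R(0) = 4; R(1) = 8.
The minimum over the interval is -46, attained at x = -5.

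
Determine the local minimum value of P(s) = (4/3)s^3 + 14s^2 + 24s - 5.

-49/3

P'(s) = 4s^2 + 28s + 24. Setting P'(s) = 0 gives s ∈ {-6, -1}.
P''(s) = 8s + 28. P''(-6) = -20 < 0 ⇒ local maximum; P''(-1) = 20 > 0 ⇒ local minimum.
So the local minimum value is P(-1) = -49/3.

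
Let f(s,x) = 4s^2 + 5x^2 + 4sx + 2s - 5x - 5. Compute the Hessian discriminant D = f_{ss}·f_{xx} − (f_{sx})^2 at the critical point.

64

∂f/∂s = 8s + 4x + 2 = 0 and ∂f/∂x = 4s + 10x - 5 = 0, so (s, x) = (-5/8, 3/4).
The Hessian has f_{ss} = 8, f_{xx} = 10, f_{sx} = 4, giving D = 64 > 0 with f_{ss} > 0, so the point is a local minimum.
D = (8)·(10) − (4)^2 = 64.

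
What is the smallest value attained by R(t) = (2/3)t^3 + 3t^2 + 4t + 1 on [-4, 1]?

-29/3

The derivative is 2t^2 + 6t + 4, which vanishes at t = -2 and t = -1.
Compare values at every candidate in [-4, 1]: R(-4) = -29/3, R(-2) = -1/3, R(-1) = -2/3, R(1) = 26/3.
Hence the absolute minimum is -29/3 at t = -4.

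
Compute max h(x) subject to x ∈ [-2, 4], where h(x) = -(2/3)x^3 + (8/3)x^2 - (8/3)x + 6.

82/3

Differentiating, h'(x) = -2x^2 + (16/3)x - 8/3; which vanishes at x = 2/3 and x = 2.
Candidates: h(-2) = 82/3, h(2/3) = 422/81, h(2) = 6, h(4) = -14/3.
Hence the absolute maximum is 82/3 at x = -2.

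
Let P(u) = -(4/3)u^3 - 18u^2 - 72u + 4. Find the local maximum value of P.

Critical points: P'(u) = -4u^2 - 36u - 72 vanishes at u = -6, -3.
Since P''(u) = -8u - 36, we get P''(-6) = 12 > 0 ⇒ local minimum; P''(-3) = -12 < 0 ⇒ local maximum.
Thus P has its local maximum at u = -3, with value 94.

94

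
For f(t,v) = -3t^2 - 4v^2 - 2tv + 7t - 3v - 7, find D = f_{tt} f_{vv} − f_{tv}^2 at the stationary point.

44

∂f/∂t = -6t - 2v + 7 = 0 and ∂f/∂v = -2t - 8v - 3 = 0, so (t, v) = (31/22, -8/11).
The Hessian has f_{tt} = -6, f_{vv} = -8, f_{tv} = -2, giving D = 44 > 0 with f_{tt} < 0, so the point is a local maximum.
D = (-6)·(-8) − (-2)^2 = 44.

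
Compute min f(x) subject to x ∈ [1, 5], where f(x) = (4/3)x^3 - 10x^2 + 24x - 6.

f'(x) = 4x^2 - 20x + 24, which vanishes at x = 2 and x = 3.
Candidates: f(1) = 28/3,  f(2) = 38/3,  f(3) = 12,  f(5) = 92/3.
Hence the absolute minimum is 28/3 at x = 1.

28/3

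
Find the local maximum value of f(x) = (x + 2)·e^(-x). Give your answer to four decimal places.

By the product rule, f'(x) = (-x - 1)·e^(-x). Since e^(-x) > 0, the only critical point is x = -1.
f''(-1) has the same sign as -1 < 0, so this is a local maximum.
f(-1) = (1)·e^(1) ≈ 2.7183.

2.7183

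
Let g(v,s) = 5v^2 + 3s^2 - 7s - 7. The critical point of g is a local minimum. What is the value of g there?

-133/12

∂g/∂v = 10v = 0 and ∂g/∂s = 6s - 7 = 0, so (v, s) = (0, 7/6).
The Hessian has g_{vv} = 10, g_{ss} = 6, g_{vs} = 0, giving D = 60 > 0 with g_{vv} > 0, so the point is a local minimum.
g(0, 7/6) = -133/12.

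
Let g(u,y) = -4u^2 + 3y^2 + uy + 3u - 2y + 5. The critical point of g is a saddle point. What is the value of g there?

∂g/∂u = -8u + y + 3 = 0 and ∂g/∂y = u + 6y - 2 = 0, so (u, y) = (20/49, 13/49).
The Hessian has g_{uu} = -8, g_{yy} = 6, g_{uy} = 1, giving D = -49 < 0, so the point is a saddle point.
g(20/49, 13/49) = 262/49.

262/49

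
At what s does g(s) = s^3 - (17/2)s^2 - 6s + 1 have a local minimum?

6

g'(s) = 3s^2 - 17s - 6. Setting g'(s) = 0 gives s ∈ {-1/3, 6}.
g''(s) = 6s - 17. g''(-1/3) = -19 < 0 ⇒ local maximum; g''(6) = 19 > 0 ⇒ local minimum.
Thus g has its local minimum at s = 6, with value -125.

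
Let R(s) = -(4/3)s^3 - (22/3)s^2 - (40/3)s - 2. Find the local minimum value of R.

6

R'(s) = -4s^2 - (44/3)s - 40/3 = 0 at s = -2, -5/3.
Since R''(s) = -8s - 44/3, we get R''(-2) = 4/3 > 0 ⇒ local minimum; R''(-5/3) = -4/3 < 0 ⇒ local maximum.
So the local minimum value is R(-2) = 6.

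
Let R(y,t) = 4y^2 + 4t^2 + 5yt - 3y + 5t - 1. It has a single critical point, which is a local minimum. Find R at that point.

-250/39

∂R/∂y = 8y + 5t - 3 = 0 and ∂R/∂t = 5y + 8t + 5 = 0, so (y, t) = (49/39, -55/39).
The Hessian has R_{yy} = 8, R_{tt} = 8, R_{yt} = 5, giving D = 39 > 0 with R_{yy} > 0, so the point is a local minimum.
R(49/39, -55/39) = -250/39.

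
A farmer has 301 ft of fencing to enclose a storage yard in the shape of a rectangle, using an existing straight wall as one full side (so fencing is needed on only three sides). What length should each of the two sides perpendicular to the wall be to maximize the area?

Let the sides perpendicular to the wall have length x and the parallel side y, so 2x + y = 301 and the area is A = xy = x(301 − 2x).
A'(x) = 301 − 4x = 0 gives x = 301/4, and A''(x) = −4 < 0 confirms a maximum.
Then y = 301 − 2·301/4 = 301/2 and A = 90601/8.

301/4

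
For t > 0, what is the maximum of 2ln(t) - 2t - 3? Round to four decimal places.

-5.0000

R'(t) = 2/t − 2 = 0 gives t = 1.
R''(t) = -2/t², which is negative for t > 0, so this is a local maximum.
R(1) = 2·ln(1) - 2 - 3 ≈ -5.0000.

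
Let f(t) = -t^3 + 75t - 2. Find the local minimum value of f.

-252

f'(t) = -3t^2 + 75 = 0 at t = -5, 5.
Since f''(t) = -6t, we get f''(-5) = 30 > 0 ⇒ local minimum; f''(5) = -30 < 0 ⇒ local maximum.
Thus f has its local minimum at t = -5, with value -252.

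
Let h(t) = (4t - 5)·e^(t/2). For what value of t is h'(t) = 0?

-3/4

By the product rule, h'(t) = (2t + 3/2)·e^(t/2). Since e^(t/2) > 0, the only critical point is t = -3/4.
h''(-3/4) has the same sign as 2 > 0, so this is a local minimum.
h(-3/4) = (-8)·e^(-3/8) ≈ -5.4983.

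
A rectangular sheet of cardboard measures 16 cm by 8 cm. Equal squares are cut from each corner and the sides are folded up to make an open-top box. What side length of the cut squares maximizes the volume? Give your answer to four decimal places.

1.6906

With cut size x, the volume is V(x) = x(16 − 2x)(8 − 2x) for 0 < x < 4.
V'(x) = 12x^2 − 96x + 128. Setting V'(x) = 0 gives x ≈ 1.6906 (the root in (0, 4)).
V''(x) = 24x − 96 is negative there, so this is the maximum; V ≈ 98.5344.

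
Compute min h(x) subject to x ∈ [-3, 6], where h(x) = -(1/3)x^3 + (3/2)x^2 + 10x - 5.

The derivative is -x^2 + 3x + 10, which vanishes at x = -2 and x = 5.
Candidates: h(-3) = -25/2; h(-2) = -49/3; h(5) = 245/6; h(6) = 37.
Hence the absolute minimum is -49/3 at x = -2.

-49/3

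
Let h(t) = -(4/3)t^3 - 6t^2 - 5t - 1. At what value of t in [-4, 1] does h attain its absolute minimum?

h'(t) = -4t^2 - 12t - 5, which vanishes at t = -5/2 and t = -1/2.
Evaluating at the critical points and endpoints: h(-4) = 25/3; h(-5/2) = -31/6; h(-1/2) = 1/6; h(1) = -40/3.
Hence the absolute minimum is -40/3 at t = 1.

1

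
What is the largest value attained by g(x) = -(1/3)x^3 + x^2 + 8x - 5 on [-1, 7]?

65/3

Differentiating, g'(x) = -x^2 + 2x + 8; whose only zero in [-1, 7] is x = 4.
Evaluating at the critical points and endpoints: g(-1) = -35/3; g(4) = 65/3; g(7) = -43/3.
So the maximum is g(4) = 65/3.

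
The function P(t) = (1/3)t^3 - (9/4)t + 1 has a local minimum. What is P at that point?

-5/4

P'(t) = t^2 - 9/4. Setting P'(t) = 0 gives t ∈ {-3/2, 3/2}.
P''(t) = 2t. P''(-3/2) = -3 < 0 ⇒ local maximum; P''(3/2) = 3 > 0 ⇒ local minimum.
The local minimum is P(3/2) = -5/4.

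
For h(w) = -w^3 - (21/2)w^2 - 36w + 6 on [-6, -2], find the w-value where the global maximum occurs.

The derivative is -3w^2 - 21w - 36, which vanishes at w = -4 and w = -3.
Candidates: h(-6) = 60; h(-4) = 46; h(-3) = 93/2; h(-2) = 44.
So the maximum is h(-6) = 60.

-6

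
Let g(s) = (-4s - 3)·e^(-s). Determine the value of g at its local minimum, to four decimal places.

g'(s) = (-4)·e^(-s) + (-4s - 3)·(-1)·e^(-s) = (4s - 1)·e^(-s). Since e^(-s) > 0, the only critical point is s = 1/4.
g''(1/4) has the same sign as 4 > 0, so this is a local minimum.
g(1/4) = (-4)·e^(-1/4) ≈ -3.1152.

-3.1152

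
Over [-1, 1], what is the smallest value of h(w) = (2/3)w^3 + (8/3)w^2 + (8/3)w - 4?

-388/81

The derivative is 2w^2 + (16/3)w + 8/3, whose only zero in [-1, 1] is w = -2/3.
Compare values at every candidate in [-1, 1]: h(-1) = -14/3,  h(-2/3) = -388/81,  h(1) = 2.
The minimum over the interval is -388/81, attained at w = -2/3.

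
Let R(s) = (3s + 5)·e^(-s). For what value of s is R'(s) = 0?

R'(s) = 3·e^(-s) + (3s + 5)·(-1)·e^(-s) = (-3s - 2)·e^(-s). Since e^(-s) > 0, the only critical point is s = -2/3.
R''(-2/3) has the same sign as -3 < 0, so this is a local maximum.
R(-2/3) = (3)·e^(2/3) ≈ 5.8432.

-2/3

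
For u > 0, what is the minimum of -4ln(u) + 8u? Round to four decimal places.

6.7726

R'(u) = -4/u + 8 = 0 gives u = 1/2.
R''(u) = 4/u², which is positive for u > 0, so this is a local minimum.
R(1/2) = -4·ln(1/2) + 4 ≈ 6.7726.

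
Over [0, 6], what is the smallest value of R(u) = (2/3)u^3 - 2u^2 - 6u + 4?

-14

The derivative is 2u^2 - 4u - 6, whose only zero in [0, 6] is u = 3.
Evaluating at the critical points and endpoints: R(0) = 4,  R(3) = -14,  R(6) = 40.
Hence the absolute minimum is -14 at u = 3.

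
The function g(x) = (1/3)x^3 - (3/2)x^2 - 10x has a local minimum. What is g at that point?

g'(x) = x^2 - 3x - 10 = 0 at x = -2, 5.
Second-derivative test with g''(x) = 2x - 3: g''(-2) = -7 < 0 ⇒ local maximum; g''(5) = 7 > 0 ⇒ local minimum.
Thus g has its local minimum at x = 5, with value -275/6.

-275/6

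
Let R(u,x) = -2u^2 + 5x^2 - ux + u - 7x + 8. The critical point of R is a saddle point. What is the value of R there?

∂R/∂u = -4u - x + 1 = 0 and ∂R/∂x = -u + 10x - 7 = 0, so (u, x) = (3/41, 29/41).
The Hessian has R_{uu} = -4, R_{xx} = 10, R_{ux} = -1, giving D = -41 < 0, so the point is a saddle point.
R(3/41, 29/41) = 228/41.

228/41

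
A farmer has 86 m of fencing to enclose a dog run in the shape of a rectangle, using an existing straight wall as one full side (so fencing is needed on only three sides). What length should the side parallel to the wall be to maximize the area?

43

Let the sides perpendicular to the wall have length x and the parallel side y, so 2x + y = 86 and the area is A = xy = x(86 − 2x).
A'(x) = 86 − 4x = 0 gives x = 43/2, and A''(x) = −4 < 0 confirms a maximum.
Then y = 86 − 2·43/2 = 43 and A = 1849/2.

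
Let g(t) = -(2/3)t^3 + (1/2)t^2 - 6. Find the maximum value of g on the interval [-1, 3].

g'(t) = -2t^2 + t, which vanishes at t = 0 and t = 1/2.
Evaluating at the critical points and endpoints: g(-1) = -29/6, g(0) = -6, g(1/2) = -143/24, g(3) = -39/2.
Hence the absolute maximum is -29/6 at t = -1.

-29/6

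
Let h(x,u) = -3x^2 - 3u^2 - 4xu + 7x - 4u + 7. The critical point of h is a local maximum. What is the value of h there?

447/20

∂h/∂x = -6x - 4u + 7 = 0 and ∂h/∂u = -4x - 6u - 4 = 0, so (x, u) = (29/10, -13/5).
The Hessian has h_{xx} = -6, h_{uu} = -6, h_{xu} = -4, giving D = 20 > 0 with h_{xx} < 0, so the point is a local maximum.
h(29/10, -13/5) = 447/20.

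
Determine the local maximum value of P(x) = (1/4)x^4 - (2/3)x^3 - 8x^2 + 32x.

92/3

P'(x) = x^3 - 2x^2 - 16x + 32 = 0 at x = -4, 2, 4.
P''(x) = 3x^2 - 4x - 16. P''(-4) = 48 > 0 ⇒ local minimum; P''(2) = -12 < 0 ⇒ local maximum; P''(4) = 16 > 0 ⇒ local minimum.
The local maximum is P(2) = 92/3.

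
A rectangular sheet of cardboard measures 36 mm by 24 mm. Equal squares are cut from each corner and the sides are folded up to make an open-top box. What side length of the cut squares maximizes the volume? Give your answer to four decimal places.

With cut size x, the volume is V(x) = x(36 − 2x)(24 − 2x) for 0 < x < 12.
V'(x) = 12x^2 − 240x + 864. Setting V'(x) = 0 gives x ≈ 4.7085 (the root in (0, 12)).
V''(x) = 24x − 240 is negative there, so this is the maximum; V ≈ 1825.2966.

4.7085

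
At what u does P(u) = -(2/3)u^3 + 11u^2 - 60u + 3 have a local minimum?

5

Critical points: P'(u) = -2u^2 + 22u - 60 vanishes at u = 5, 6.
P''(u) = -4u + 22. P''(5) = 2 > 0 ⇒ local minimum; P''(6) = -2 < 0 ⇒ local maximum.
Thus P has its local minimum at u = 5, with value -316/3.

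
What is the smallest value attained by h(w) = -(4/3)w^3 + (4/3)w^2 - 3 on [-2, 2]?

Differentiating, h'(w) = -4w^2 + (8/3)w; which vanishes at w = 0 and w = 2/3.
Evaluating at the critical points and endpoints: h(-2) = 13,  h(0) = -3,  h(2/3) = -227/81,  h(2) = -25/3.
The minimum over the interval is -25/3, attained at w = 2.

-25/3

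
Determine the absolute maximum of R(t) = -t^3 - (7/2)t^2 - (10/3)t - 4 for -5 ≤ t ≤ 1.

The derivative is -3t^2 - 7t - 10/3, which vanishes at t = -5/3 and t = -2/3.
Evaluating at the critical points and endpoints: R(-5) = 301/6; R(-5/3) = -191/54; R(-2/3) = -82/27; R(1) = -71/6.
Hence the absolute maximum is 301/6 at t = -5.

301/6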